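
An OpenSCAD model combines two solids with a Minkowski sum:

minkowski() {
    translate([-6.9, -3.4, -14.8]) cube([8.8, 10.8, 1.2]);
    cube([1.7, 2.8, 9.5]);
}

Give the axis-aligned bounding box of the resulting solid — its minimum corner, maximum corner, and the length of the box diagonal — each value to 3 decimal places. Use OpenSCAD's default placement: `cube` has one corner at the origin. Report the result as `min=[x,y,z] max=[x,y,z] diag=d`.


min=[-6.900,-3.400,-14.800] max=[3.600,10.200,-4.100] diag=20.241

A = translate([-6.9, -3.4, -14.8]) cube([8.8, 10.8, 1.2]) → bbox [-6.9,-3.4,-14.8] .. [1.9,7.4,-13.6]
B = cube([1.7, 2.8, 9.5]) → bbox [0,0,0] .. [1.7,2.8,9.5]
lo = A.lo+B.lo = [-6.9+0, -3.4+0, -14.8+0] = [-6.900,-3.400,-14.800]
hi = A.hi+B.hi = [1.9+1.7, 7.4+2.8, -13.6+9.5] = [3.600,10.200,-4.100]
diag = √(10.5²+13.6²+10.7²) = √409.7 = 20.241


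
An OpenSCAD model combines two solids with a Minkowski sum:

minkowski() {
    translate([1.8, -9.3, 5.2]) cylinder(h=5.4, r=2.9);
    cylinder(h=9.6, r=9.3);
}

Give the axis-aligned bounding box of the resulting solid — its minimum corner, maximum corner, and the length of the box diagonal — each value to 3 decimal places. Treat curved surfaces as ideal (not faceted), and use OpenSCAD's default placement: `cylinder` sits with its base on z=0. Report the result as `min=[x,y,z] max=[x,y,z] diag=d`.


A = translate([1.8, -9.3, 5.2]) cylinder(h=5.4, r=2.9) → bbox [-1.1,-12.2,5.2] .. [4.7,-6.4,10.6]
B = cylinder(h=9.6, r=9.3) → bbox [-9.3,-9.3,0] .. [9.3,9.3,9.6]
lo = A.lo+B.lo = [-1.1-9.3, -12.2-9.3, 5.2+0] = [-10.400,-21.500,5.200]
hi = A.hi+B.hi = [4.7+9.3, -6.4+9.3, 10.6+9.6] = [14.000,2.900,20.200]
diag = √(24.4²+24.4²+15²) = √1415.72 = 37.626

min=[-10.400,-21.500,5.200] max=[14.000,2.900,20.200] diag=37.626


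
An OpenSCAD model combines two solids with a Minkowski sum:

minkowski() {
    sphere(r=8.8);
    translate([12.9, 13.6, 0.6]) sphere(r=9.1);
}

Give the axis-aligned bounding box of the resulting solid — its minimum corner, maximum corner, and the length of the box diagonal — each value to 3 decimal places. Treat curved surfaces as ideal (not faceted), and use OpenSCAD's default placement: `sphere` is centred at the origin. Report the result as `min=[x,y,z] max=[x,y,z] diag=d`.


min=[-5.000,-4.300,-17.300] max=[30.800,31.500,18.500] diag=62.007

A = translate([12.9, 13.6, 0.6]) sphere(r=9.1) → bbox [3.8,4.5,-8.5] .. [22,22.7,9.7]
B = sphere(r=8.8) → bbox [-8.8,-8.8,-8.8] .. [8.8,8.8,8.8]
lo = A.lo+B.lo = [3.8-8.8, 4.5-8.8, -8.5-8.8] = [-5.000,-4.300,-17.300]
hi = A.hi+B.hi = [22+8.8, 22.7+8.8, 9.7+8.8] = [30.800,31.500,18.500]
diag = √(35.8²+35.8²+35.8²) = √3844.92 = 62.007


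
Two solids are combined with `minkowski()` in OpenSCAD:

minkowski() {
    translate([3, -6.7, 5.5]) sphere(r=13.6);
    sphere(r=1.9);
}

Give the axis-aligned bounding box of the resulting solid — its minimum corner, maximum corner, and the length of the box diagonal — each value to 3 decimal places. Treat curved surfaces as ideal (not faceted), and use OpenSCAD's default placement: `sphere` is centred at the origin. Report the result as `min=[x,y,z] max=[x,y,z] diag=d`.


min=[-12.500,-22.200,-10.000] max=[18.500,8.800,21.000] diag=53.694

A = translate([3, -6.7, 5.5]) sphere(r=13.6) → bbox [-10.6,-20.3,-8.1] .. [16.6,6.9,19.1]
B = sphere(r=1.9) → bbox [-1.9,-1.9,-1.9] .. [1.9,1.9,1.9]
lo = A.lo+B.lo = [-10.6-1.9, -20.3-1.9, -8.1-1.9] = [-12.500,-22.200,-10.000]
hi = A.hi+B.hi = [16.6+1.9, 6.9+1.9, 19.1+1.9] = [18.500,8.800,21.000]
diag = √(31²+31²+31²) = √2883 = 53.694


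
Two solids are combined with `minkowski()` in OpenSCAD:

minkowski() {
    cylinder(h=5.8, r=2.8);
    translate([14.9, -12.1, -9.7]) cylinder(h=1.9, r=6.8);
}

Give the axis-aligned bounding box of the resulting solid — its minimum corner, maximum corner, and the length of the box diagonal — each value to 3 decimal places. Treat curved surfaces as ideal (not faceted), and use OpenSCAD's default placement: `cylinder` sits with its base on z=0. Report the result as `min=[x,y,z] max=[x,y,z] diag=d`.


min=[5.300,-21.700,-9.700] max=[24.500,-2.500,-2.000] diag=28.224

A = translate([14.9, -12.1, -9.7]) cylinder(h=1.9, r=6.8) → bbox [8.1,-18.9,-9.7] .. [21.7,-5.3,-7.8]
B = cylinder(h=5.8, r=2.8) → bbox [-2.8,-2.8,0] .. [2.8,2.8,5.8]
lo = A.lo+B.lo = [8.1-2.8, -18.9-2.8, -9.7+0] = [5.300,-21.700,-9.700]
hi = A.hi+B.hi = [21.7+2.8, -5.3+2.8, -7.8+5.8] = [24.500,-2.500,-2.000]
diag = √(19.2²+19.2²+7.7²) = √796.57 = 28.224


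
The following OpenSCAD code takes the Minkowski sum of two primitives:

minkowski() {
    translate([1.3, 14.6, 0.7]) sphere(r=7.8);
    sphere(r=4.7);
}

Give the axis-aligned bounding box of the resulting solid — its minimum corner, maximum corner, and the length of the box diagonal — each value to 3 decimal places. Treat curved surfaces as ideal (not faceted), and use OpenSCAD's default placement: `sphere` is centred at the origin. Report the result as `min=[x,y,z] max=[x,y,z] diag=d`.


A = translate([1.3, 14.6, 0.7]) sphere(r=7.8) → bbox [-6.5,6.8,-7.1] .. [9.1,22.4,8.5]
B = sphere(r=4.7) → bbox [-4.7,-4.7,-4.7] .. [4.7,4.7,4.7]
lo = A.lo+B.lo = [-6.5-4.7, 6.8-4.7, -7.1-4.7] = [-11.200,2.100,-11.800]
hi = A.hi+B.hi = [9.1+4.7, 22.4+4.7, 8.5+4.7] = [13.800,27.100,13.200]
diag = √(25²+25²+25²) = √1875 = 43.301

min=[-11.200,2.100,-11.800] max=[13.800,27.100,13.200] diag=43.301


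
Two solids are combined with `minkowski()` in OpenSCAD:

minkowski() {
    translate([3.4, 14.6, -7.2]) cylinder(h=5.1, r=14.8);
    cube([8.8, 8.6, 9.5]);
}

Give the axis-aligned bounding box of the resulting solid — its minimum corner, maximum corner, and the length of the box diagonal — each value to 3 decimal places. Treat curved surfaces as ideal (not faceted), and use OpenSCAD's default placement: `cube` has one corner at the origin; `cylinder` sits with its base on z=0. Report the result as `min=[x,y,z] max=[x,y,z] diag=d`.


min=[-11.400,-0.200,-7.200] max=[27.000,38.000,7.400] diag=56.098

A = translate([3.4, 14.6, -7.2]) cylinder(h=5.1, r=14.8) → bbox [-11.4,-0.2,-7.2] .. [18.2,29.4,-2.1]
B = cube([8.8, 8.6, 9.5]) → bbox [0,0,0] .. [8.8,8.6,9.5]
lo = A.lo+B.lo = [-11.4+0, -0.2+0, -7.2+0] = [-11.400,-0.200,-7.200]
hi = A.hi+B.hi = [18.2+8.8, 29.4+8.6, -2.1+9.5] = [27.000,38.000,7.400]
diag = √(38.4²+38.2²+14.6²) = √3146.96 = 56.098


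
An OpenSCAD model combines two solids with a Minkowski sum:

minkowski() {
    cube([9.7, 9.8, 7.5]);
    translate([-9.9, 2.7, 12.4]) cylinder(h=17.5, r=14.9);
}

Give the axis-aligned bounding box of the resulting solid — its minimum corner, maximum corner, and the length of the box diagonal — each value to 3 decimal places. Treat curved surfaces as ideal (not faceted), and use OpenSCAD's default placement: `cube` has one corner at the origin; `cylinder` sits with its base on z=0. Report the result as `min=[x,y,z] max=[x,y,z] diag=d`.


min=[-24.800,-12.200,12.400] max=[14.700,27.400,37.400] diag=61.265

A = translate([-9.9, 2.7, 12.4]) cylinder(h=17.5, r=14.9) → bbox [-24.8,-12.2,12.4] .. [5,17.6,29.9]
B = cube([9.7, 9.8, 7.5]) → bbox [0,0,0] .. [9.7,9.8,7.5]
lo = A.lo+B.lo = [-24.8+0, -12.2+0, 12.4+0] = [-24.800,-12.200,12.400]
hi = A.hi+B.hi = [5+9.7, 17.6+9.8, 29.9+7.5] = [14.700,27.400,37.400]
diag = √(39.5²+39.6²+25²) = √3753.41 = 61.265


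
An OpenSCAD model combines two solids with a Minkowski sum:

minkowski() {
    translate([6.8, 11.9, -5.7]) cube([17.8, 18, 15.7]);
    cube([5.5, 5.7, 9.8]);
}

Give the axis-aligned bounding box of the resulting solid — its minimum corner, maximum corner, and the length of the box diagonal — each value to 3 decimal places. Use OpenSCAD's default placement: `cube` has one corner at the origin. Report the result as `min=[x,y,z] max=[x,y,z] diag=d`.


A = translate([6.8, 11.9, -5.7]) cube([17.8, 18, 15.7]) → bbox [6.8,11.9,-5.7] .. [24.6,29.9,10]
B = cube([5.5, 5.7, 9.8]) → bbox [0,0,0] .. [5.5,5.7,9.8]
lo = A.lo+B.lo = [6.8+0, 11.9+0, -5.7+0] = [6.800,11.900,-5.700]
hi = A.hi+B.hi = [24.6+5.5, 29.9+5.7, 10+9.8] = [30.100,35.600,19.800]
diag = √(23.3²+23.7²+25.5²) = √1754.83 = 41.891

min=[6.800,11.900,-5.700] max=[30.100,35.600,19.800] diag=41.891


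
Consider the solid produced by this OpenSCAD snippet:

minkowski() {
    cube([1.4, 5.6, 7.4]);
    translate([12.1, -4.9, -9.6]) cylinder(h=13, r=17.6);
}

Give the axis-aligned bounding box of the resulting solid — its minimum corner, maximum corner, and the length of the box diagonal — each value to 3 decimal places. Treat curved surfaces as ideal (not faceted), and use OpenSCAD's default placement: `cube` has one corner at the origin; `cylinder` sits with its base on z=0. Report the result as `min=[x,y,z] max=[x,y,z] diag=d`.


A = translate([12.1, -4.9, -9.6]) cylinder(h=13, r=17.6) → bbox [-5.5,-22.5,-9.6] .. [29.7,12.7,3.4]
B = cube([1.4, 5.6, 7.4]) → bbox [0,0,0] .. [1.4,5.6,7.4]
lo = A.lo+B.lo = [-5.5+0, -22.5+0, -9.6+0] = [-5.500,-22.500,-9.600]
hi = A.hi+B.hi = [29.7+1.4, 12.7+5.6, 3.4+7.4] = [31.100,18.300,10.800]
diag = √(36.6²+40.8²+20.4²) = √3420.36 = 58.484

min=[-5.500,-22.500,-9.600] max=[31.100,18.300,10.800] diag=58.484


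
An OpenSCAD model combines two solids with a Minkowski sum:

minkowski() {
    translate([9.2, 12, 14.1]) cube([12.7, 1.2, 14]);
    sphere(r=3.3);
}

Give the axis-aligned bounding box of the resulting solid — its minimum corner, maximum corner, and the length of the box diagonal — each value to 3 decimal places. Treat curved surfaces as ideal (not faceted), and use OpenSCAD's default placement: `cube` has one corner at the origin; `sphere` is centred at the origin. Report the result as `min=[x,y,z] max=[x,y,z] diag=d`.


min=[5.900,8.700,10.800] max=[25.200,16.500,31.400] diag=29.286

A = translate([9.2, 12, 14.1]) cube([12.7, 1.2, 14]) → bbox [9.2,12,14.1] .. [21.9,13.2,28.1]
B = sphere(r=3.3) → bbox [-3.3,-3.3,-3.3] .. [3.3,3.3,3.3]
lo = A.lo+B.lo = [9.2-3.3, 12-3.3, 14.1-3.3] = [5.900,8.700,10.800]
hi = A.hi+B.hi = [21.9+3.3, 13.2+3.3, 28.1+3.3] = [25.200,16.500,31.400]
diag = √(19.3²+7.8²+20.6²) = √857.69 = 29.286


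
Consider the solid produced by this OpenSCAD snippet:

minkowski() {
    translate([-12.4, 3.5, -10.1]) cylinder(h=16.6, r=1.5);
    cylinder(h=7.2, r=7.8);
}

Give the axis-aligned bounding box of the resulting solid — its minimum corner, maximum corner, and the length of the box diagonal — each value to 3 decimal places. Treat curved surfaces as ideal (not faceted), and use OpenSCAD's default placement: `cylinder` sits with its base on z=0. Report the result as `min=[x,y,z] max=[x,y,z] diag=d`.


A = translate([-12.4, 3.5, -10.1]) cylinder(h=16.6, r=1.5) → bbox [-13.9,2,-10.1] .. [-10.9,5,6.5]
B = cylinder(h=7.2, r=7.8) → bbox [-7.8,-7.8,0] .. [7.8,7.8,7.2]
lo = A.lo+B.lo = [-13.9-7.8, 2-7.8, -10.1+0] = [-21.700,-5.800,-10.100]
hi = A.hi+B.hi = [-10.9+7.8, 5+7.8, 6.5+7.2] = [-3.100,12.800,13.700]
diag = √(18.6²+18.6²+23.8²) = √1258.36 = 35.473

min=[-21.700,-5.800,-10.100] max=[-3.100,12.800,13.700] diag=35.473


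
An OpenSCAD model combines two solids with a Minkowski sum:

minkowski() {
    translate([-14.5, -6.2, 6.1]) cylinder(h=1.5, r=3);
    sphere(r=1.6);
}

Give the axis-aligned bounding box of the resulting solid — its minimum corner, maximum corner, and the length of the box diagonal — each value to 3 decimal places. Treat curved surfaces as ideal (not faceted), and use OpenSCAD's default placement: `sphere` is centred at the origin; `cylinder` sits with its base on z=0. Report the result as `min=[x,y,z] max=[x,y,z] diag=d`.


A = translate([-14.5, -6.2, 6.1]) cylinder(h=1.5, r=3) → bbox [-17.5,-9.2,6.1] .. [-11.5,-3.2,7.6]
B = sphere(r=1.6) → bbox [-1.6,-1.6,-1.6] .. [1.6,1.6,1.6]
lo = A.lo+B.lo = [-17.5-1.6, -9.2-1.6, 6.1-1.6] = [-19.100,-10.800,4.500]
hi = A.hi+B.hi = [-11.5+1.6, -3.2+1.6, 7.6+1.6] = [-9.900,-1.600,9.200]
diag = √(9.2²+9.2²+4.7²) = √191.37 = 13.834

min=[-19.100,-10.800,4.500] max=[-9.900,-1.600,9.200] diag=13.834


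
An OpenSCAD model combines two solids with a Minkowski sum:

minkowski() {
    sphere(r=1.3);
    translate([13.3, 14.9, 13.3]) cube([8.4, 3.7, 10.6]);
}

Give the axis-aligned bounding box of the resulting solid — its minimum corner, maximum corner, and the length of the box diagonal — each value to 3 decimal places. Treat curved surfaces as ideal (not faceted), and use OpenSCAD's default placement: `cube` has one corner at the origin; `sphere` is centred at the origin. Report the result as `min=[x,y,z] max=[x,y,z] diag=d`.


A = translate([13.3, 14.9, 13.3]) cube([8.4, 3.7, 10.6]) → bbox [13.3,14.9,13.3] .. [21.7,18.6,23.9]
B = sphere(r=1.3) → bbox [-1.3,-1.3,-1.3] .. [1.3,1.3,1.3]
lo = A.lo+B.lo = [13.3-1.3, 14.9-1.3, 13.3-1.3] = [12.000,13.600,12.000]
hi = A.hi+B.hi = [21.7+1.3, 18.6+1.3, 23.9+1.3] = [23.000,19.900,25.200]
diag = √(11²+6.3²+13.2²) = √334.93 = 18.301

min=[12.000,13.600,12.000] max=[23.000,19.900,25.200] diag=18.301


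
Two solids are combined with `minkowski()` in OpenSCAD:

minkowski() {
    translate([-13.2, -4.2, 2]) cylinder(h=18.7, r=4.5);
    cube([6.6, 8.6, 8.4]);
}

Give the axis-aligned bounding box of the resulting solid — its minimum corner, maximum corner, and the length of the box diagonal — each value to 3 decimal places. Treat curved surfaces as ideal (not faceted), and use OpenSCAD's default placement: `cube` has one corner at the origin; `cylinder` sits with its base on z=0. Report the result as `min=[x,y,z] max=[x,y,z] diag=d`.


A = translate([-13.2, -4.2, 2]) cylinder(h=18.7, r=4.5) → bbox [-17.7,-8.7,2] .. [-8.7,0.3,20.7]
B = cube([6.6, 8.6, 8.4]) → bbox [0,0,0] .. [6.6,8.6,8.4]
lo = A.lo+B.lo = [-17.7+0, -8.7+0, 2+0] = [-17.700,-8.700,2.000]
hi = A.hi+B.hi = [-8.7+6.6, 0.3+8.6, 20.7+8.4] = [-2.100,8.900,29.100]
diag = √(15.6²+17.6²+27.1²) = √1287.53 = 35.882

min=[-17.700,-8.700,2.000] max=[-2.100,8.900,29.100] diag=35.882


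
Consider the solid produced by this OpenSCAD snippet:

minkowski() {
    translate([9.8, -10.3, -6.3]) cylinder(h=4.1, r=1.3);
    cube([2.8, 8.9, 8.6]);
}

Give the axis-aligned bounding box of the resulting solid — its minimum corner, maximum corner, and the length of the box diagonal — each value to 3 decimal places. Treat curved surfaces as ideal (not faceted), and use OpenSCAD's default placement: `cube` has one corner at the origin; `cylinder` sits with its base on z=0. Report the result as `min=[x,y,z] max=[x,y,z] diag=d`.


min=[8.500,-11.600,-6.300] max=[13.900,-0.100,6.400] diag=17.964

A = translate([9.8, -10.3, -6.3]) cylinder(h=4.1, r=1.3) → bbox [8.5,-11.6,-6.3] .. [11.1,-9,-2.2]
B = cube([2.8, 8.9, 8.6]) → bbox [0,0,0] .. [2.8,8.9,8.6]
lo = A.lo+B.lo = [8.5+0, -11.6+0, -6.3+0] = [8.500,-11.600,-6.300]
hi = A.hi+B.hi = [11.1+2.8, -9+8.9, -2.2+8.6] = [13.900,-0.100,6.400]
diag = √(5.4²+11.5²+12.7²) = √322.7 = 17.964


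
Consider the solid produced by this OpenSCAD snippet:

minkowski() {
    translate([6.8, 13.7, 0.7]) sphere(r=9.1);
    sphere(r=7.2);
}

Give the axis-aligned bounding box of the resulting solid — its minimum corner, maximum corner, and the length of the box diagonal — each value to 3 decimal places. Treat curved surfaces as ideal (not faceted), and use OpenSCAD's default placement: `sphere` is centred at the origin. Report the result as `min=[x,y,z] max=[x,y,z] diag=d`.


A = translate([6.8, 13.7, 0.7]) sphere(r=9.1) → bbox [-2.3,4.6,-8.4] .. [15.9,22.8,9.8]
B = sphere(r=7.2) → bbox [-7.2,-7.2,-7.2] .. [7.2,7.2,7.2]
lo = A.lo+B.lo = [-2.3-7.2, 4.6-7.2, -8.4-7.2] = [-9.500,-2.600,-15.600]
hi = A.hi+B.hi = [15.9+7.2, 22.8+7.2, 9.8+7.2] = [23.100,30.000,17.000]
diag = √(32.6²+32.6²+32.6²) = √3188.28 = 56.465

min=[-9.500,-2.600,-15.600] max=[23.100,30.000,17.000] diag=56.465


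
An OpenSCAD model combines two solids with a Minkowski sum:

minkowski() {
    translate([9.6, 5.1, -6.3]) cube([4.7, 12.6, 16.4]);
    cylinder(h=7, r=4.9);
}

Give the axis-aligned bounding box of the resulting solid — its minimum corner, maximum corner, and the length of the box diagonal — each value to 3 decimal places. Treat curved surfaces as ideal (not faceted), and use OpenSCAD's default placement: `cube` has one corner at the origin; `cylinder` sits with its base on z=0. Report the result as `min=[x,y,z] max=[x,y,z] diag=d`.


min=[4.700,0.200,-6.300] max=[19.200,22.600,17.100] diag=35.490

A = translate([9.6, 5.1, -6.3]) cube([4.7, 12.6, 16.4]) → bbox [9.6,5.1,-6.3] .. [14.3,17.7,10.1]
B = cylinder(h=7, r=4.9) → bbox [-4.9,-4.9,0] .. [4.9,4.9,7]
lo = A.lo+B.lo = [9.6-4.9, 5.1-4.9, -6.3+0] = [4.700,0.200,-6.300]
hi = A.hi+B.hi = [14.3+4.9, 17.7+4.9, 10.1+7] = [19.200,22.600,17.100]
diag = √(14.5²+22.4²+23.4²) = √1259.57 = 35.490


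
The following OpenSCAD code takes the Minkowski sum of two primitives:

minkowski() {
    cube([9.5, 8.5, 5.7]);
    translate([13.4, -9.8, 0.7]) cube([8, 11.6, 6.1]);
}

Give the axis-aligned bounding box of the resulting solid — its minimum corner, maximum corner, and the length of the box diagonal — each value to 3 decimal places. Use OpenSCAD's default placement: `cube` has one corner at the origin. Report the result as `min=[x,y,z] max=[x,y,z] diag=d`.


A = translate([13.4, -9.8, 0.7]) cube([8, 11.6, 6.1]) → bbox [13.4,-9.8,0.7] .. [21.4,1.8,6.8]
B = cube([9.5, 8.5, 5.7]) → bbox [0,0,0] .. [9.5,8.5,5.7]
lo = A.lo+B.lo = [13.4+0, -9.8+0, 0.7+0] = [13.400,-9.800,0.700]
hi = A.hi+B.hi = [21.4+9.5, 1.8+8.5, 6.8+5.7] = [30.900,10.300,12.500]
diag = √(17.5²+20.1²+11.8²) = √849.5 = 29.146

min=[13.400,-9.800,0.700] max=[30.900,10.300,12.500] diag=29.146


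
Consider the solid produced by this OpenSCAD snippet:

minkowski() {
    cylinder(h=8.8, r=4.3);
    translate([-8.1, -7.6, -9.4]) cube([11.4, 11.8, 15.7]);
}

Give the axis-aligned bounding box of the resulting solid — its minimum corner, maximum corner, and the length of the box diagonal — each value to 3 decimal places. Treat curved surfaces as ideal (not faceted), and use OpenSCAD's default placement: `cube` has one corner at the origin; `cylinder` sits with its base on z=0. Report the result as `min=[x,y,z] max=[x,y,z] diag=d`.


A = translate([-8.1, -7.6, -9.4]) cube([11.4, 11.8, 15.7]) → bbox [-8.1,-7.6,-9.4] .. [3.3,4.2,6.3]
B = cylinder(h=8.8, r=4.3) → bbox [-4.3,-4.3,0] .. [4.3,4.3,8.8]
lo = A.lo+B.lo = [-8.1-4.3, -7.6-4.3, -9.4+0] = [-12.400,-11.900,-9.400]
hi = A.hi+B.hi = [3.3+4.3, 4.2+4.3, 6.3+8.8] = [7.600,8.500,15.100]
diag = √(20²+20.4²+24.5²) = √1416.41 = 37.635

min=[-12.400,-11.900,-9.400] max=[7.600,8.500,15.100] diag=37.635


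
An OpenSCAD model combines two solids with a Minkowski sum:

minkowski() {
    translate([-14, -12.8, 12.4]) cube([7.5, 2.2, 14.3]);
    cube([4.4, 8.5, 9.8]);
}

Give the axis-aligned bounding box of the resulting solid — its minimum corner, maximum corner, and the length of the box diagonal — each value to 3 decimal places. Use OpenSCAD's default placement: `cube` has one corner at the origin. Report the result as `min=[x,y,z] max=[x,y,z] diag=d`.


min=[-14.000,-12.800,12.400] max=[-2.100,-2.100,36.500] diag=28.929

A = translate([-14, -12.8, 12.4]) cube([7.5, 2.2, 14.3]) → bbox [-14,-12.8,12.4] .. [-6.5,-10.6,26.7]
B = cube([4.4, 8.5, 9.8]) → bbox [0,0,0] .. [4.4,8.5,9.8]
lo = A.lo+B.lo = [-14+0, -12.8+0, 12.4+0] = [-14.000,-12.800,12.400]
hi = A.hi+B.hi = [-6.5+4.4, -10.6+8.5, 26.7+9.8] = [-2.100,-2.100,36.500]
diag = √(11.9²+10.7²+24.1²) = √836.91 = 28.929


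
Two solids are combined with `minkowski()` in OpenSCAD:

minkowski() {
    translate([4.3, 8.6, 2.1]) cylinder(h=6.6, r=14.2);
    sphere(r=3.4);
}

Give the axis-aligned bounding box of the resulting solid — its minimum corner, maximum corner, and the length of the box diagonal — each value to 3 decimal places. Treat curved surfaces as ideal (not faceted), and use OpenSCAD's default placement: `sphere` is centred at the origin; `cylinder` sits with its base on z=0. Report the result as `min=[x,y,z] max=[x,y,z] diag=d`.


min=[-13.300,-9.000,-1.300] max=[21.900,26.200,12.100] diag=51.552

A = translate([4.3, 8.6, 2.1]) cylinder(h=6.6, r=14.2) → bbox [-9.9,-5.6,2.1] .. [18.5,22.8,8.7]
B = sphere(r=3.4) → bbox [-3.4,-3.4,-3.4] .. [3.4,3.4,3.4]
lo = A.lo+B.lo = [-9.9-3.4, -5.6-3.4, 2.1-3.4] = [-13.300,-9.000,-1.300]
hi = A.hi+B.hi = [18.5+3.4, 22.8+3.4, 8.7+3.4] = [21.900,26.200,12.100]
diag = √(35.2²+35.2²+13.4²) = √2657.64 = 51.552


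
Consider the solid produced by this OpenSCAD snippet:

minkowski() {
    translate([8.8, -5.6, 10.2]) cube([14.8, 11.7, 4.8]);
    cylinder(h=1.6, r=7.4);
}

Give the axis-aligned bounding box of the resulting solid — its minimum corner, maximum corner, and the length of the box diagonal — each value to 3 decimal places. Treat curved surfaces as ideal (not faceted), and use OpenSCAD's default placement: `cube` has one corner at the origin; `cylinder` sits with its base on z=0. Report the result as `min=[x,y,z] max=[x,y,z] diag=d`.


A = translate([8.8, -5.6, 10.2]) cube([14.8, 11.7, 4.8]) → bbox [8.8,-5.6,10.2] .. [23.6,6.1,15]
B = cylinder(h=1.6, r=7.4) → bbox [-7.4,-7.4,0] .. [7.4,7.4,1.6]
lo = A.lo+B.lo = [8.8-7.4, -5.6-7.4, 10.2+0] = [1.400,-13.000,10.200]
hi = A.hi+B.hi = [23.6+7.4, 6.1+7.4, 15+1.6] = [31.000,13.500,16.600]
diag = √(29.6²+26.5²+6.4²) = √1619.37 = 40.241

min=[1.400,-13.000,10.200] max=[31.000,13.500,16.600] diag=40.241


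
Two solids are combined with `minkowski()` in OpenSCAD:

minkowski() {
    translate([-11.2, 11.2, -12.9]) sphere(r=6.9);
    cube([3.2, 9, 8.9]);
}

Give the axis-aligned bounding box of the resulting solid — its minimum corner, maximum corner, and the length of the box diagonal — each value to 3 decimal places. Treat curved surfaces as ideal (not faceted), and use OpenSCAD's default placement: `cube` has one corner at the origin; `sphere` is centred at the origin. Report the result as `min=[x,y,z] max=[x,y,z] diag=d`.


min=[-18.100,4.300,-19.800] max=[-1.100,27.100,2.900] diag=36.389

A = translate([-11.2, 11.2, -12.9]) sphere(r=6.9) → bbox [-18.1,4.3,-19.8] .. [-4.3,18.1,-6]
B = cube([3.2, 9, 8.9]) → bbox [0,0,0] .. [3.2,9,8.9]
lo = A.lo+B.lo = [-18.1+0, 4.3+0, -19.8+0] = [-18.100,4.300,-19.800]
hi = A.hi+B.hi = [-4.3+3.2, 18.1+9, -6+8.9] = [-1.100,27.100,2.900]
diag = √(17²+22.8²+22.7²) = √1324.13 = 36.389


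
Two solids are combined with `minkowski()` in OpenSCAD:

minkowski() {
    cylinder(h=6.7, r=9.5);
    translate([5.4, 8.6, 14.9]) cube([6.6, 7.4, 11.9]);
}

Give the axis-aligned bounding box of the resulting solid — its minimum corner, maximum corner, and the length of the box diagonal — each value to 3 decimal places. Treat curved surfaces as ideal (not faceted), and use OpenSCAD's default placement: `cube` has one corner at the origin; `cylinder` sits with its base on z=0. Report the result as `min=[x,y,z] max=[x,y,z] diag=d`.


min=[-4.100,-0.900,14.900] max=[21.500,25.500,33.500] diag=41.210

A = translate([5.4, 8.6, 14.9]) cube([6.6, 7.4, 11.9]) → bbox [5.4,8.6,14.9] .. [12,16,26.8]
B = cylinder(h=6.7, r=9.5) → bbox [-9.5,-9.5,0] .. [9.5,9.5,6.7]
lo = A.lo+B.lo = [5.4-9.5, 8.6-9.5, 14.9+0] = [-4.100,-0.900,14.900]
hi = A.hi+B.hi = [12+9.5, 16+9.5, 26.8+6.7] = [21.500,25.500,33.500]
diag = √(25.6²+26.4²+18.6²) = √1698.28 = 41.210


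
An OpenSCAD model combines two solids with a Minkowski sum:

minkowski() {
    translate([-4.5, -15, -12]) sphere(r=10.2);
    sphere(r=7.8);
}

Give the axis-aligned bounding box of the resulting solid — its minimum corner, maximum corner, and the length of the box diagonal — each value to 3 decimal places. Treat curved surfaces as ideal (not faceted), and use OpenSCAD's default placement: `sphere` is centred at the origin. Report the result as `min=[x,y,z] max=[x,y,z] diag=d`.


min=[-22.500,-33.000,-30.000] max=[13.500,3.000,6.000] diag=62.354

A = translate([-4.5, -15, -12]) sphere(r=10.2) → bbox [-14.7,-25.2,-22.2] .. [5.7,-4.8,-1.8]
B = sphere(r=7.8) → bbox [-7.8,-7.8,-7.8] .. [7.8,7.8,7.8]
lo = A.lo+B.lo = [-14.7-7.8, -25.2-7.8, -22.2-7.8] = [-22.500,-33.000,-30.000]
hi = A.hi+B.hi = [5.7+7.8, -4.8+7.8, -1.8+7.8] = [13.500,3.000,6.000]
diag = √(36²+36²+36²) = √3888 = 62.354


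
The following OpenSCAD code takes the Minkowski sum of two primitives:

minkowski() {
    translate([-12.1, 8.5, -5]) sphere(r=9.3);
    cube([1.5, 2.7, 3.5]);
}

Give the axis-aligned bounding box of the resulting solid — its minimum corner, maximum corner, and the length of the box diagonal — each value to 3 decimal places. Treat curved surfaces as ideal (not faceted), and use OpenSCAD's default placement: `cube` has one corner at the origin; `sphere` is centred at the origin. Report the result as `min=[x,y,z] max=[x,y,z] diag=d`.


A = translate([-12.1, 8.5, -5]) sphere(r=9.3) → bbox [-21.4,-0.8,-14.3] .. [-2.8,17.8,4.3]
B = cube([1.5, 2.7, 3.5]) → bbox [0,0,0] .. [1.5,2.7,3.5]
lo = A.lo+B.lo = [-21.4+0, -0.8+0, -14.3+0] = [-21.400,-0.800,-14.300]
hi = A.hi+B.hi = [-2.8+1.5, 17.8+2.7, 4.3+3.5] = [-1.300,20.500,7.800]
diag = √(20.1²+21.3²+22.1²) = √1346.11 = 36.689

min=[-21.400,-0.800,-14.300] max=[-1.300,20.500,7.800] diag=36.689


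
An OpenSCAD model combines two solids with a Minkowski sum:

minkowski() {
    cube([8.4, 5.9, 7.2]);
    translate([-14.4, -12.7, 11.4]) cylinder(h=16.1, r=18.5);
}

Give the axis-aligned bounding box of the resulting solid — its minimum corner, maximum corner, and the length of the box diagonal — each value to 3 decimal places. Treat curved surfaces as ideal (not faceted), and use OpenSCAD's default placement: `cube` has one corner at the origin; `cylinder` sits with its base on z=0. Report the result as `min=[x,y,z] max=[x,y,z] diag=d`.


min=[-32.900,-31.200,11.400] max=[12.500,11.700,34.700] diag=66.667

A = translate([-14.4, -12.7, 11.4]) cylinder(h=16.1, r=18.5) → bbox [-32.9,-31.2,11.4] .. [4.1,5.8,27.5]
B = cube([8.4, 5.9, 7.2]) → bbox [0,0,0] .. [8.4,5.9,7.2]
lo = A.lo+B.lo = [-32.9+0, -31.2+0, 11.4+0] = [-32.900,-31.200,11.400]
hi = A.hi+B.hi = [4.1+8.4, 5.8+5.9, 27.5+7.2] = [12.500,11.700,34.700]
diag = √(45.4²+42.9²+23.3²) = √4444.46 = 66.667


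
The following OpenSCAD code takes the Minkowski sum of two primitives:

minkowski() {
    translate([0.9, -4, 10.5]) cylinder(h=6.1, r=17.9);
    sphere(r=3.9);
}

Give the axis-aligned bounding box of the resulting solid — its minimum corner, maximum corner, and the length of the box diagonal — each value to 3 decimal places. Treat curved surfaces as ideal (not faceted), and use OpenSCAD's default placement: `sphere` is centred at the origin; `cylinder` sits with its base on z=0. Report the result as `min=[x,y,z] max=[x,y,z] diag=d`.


min=[-20.900,-25.800,6.600] max=[22.700,17.800,20.500] diag=63.207

A = translate([0.9, -4, 10.5]) cylinder(h=6.1, r=17.9) → bbox [-17,-21.9,10.5] .. [18.8,13.9,16.6]
B = sphere(r=3.9) → bbox [-3.9,-3.9,-3.9] .. [3.9,3.9,3.9]
lo = A.lo+B.lo = [-17-3.9, -21.9-3.9, 10.5-3.9] = [-20.900,-25.800,6.600]
hi = A.hi+B.hi = [18.8+3.9, 13.9+3.9, 16.6+3.9] = [22.700,17.800,20.500]
diag = √(43.6²+43.6²+13.9²) = √3995.13 = 63.207


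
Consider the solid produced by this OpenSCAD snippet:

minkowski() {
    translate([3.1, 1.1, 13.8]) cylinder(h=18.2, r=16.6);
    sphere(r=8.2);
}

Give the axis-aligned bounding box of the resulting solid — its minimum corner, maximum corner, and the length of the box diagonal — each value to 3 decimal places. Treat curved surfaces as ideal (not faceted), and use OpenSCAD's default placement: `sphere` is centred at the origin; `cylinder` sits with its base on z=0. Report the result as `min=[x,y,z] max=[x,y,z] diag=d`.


A = translate([3.1, 1.1, 13.8]) cylinder(h=18.2, r=16.6) → bbox [-13.5,-15.5,13.8] .. [19.7,17.7,32]
B = sphere(r=8.2) → bbox [-8.2,-8.2,-8.2] .. [8.2,8.2,8.2]
lo = A.lo+B.lo = [-13.5-8.2, -15.5-8.2, 13.8-8.2] = [-21.700,-23.700,5.600]
hi = A.hi+B.hi = [19.7+8.2, 17.7+8.2, 32+8.2] = [27.900,25.900,40.200]
diag = √(49.6²+49.6²+34.6²) = √6117.48 = 78.214

min=[-21.700,-23.700,5.600] max=[27.900,25.900,40.200] diag=78.214


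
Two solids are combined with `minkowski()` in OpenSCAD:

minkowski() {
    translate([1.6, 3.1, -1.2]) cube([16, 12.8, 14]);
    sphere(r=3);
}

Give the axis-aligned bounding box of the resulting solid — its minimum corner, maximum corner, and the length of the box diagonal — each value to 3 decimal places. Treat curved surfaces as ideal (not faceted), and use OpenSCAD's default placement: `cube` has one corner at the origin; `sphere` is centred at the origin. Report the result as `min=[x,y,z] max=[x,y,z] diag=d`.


A = translate([1.6, 3.1, -1.2]) cube([16, 12.8, 14]) → bbox [1.6,3.1,-1.2] .. [17.6,15.9,12.8]
B = sphere(r=3) → bbox [-3,-3,-3] .. [3,3,3]
lo = A.lo+B.lo = [1.6-3, 3.1-3, -1.2-3] = [-1.400,0.100,-4.200]
hi = A.hi+B.hi = [17.6+3, 15.9+3, 12.8+3] = [20.600,18.900,15.800]
diag = √(22²+18.8²+20²) = √1237.44 = 35.177

min=[-1.400,0.100,-4.200] max=[20.600,18.900,15.800] diag=35.177


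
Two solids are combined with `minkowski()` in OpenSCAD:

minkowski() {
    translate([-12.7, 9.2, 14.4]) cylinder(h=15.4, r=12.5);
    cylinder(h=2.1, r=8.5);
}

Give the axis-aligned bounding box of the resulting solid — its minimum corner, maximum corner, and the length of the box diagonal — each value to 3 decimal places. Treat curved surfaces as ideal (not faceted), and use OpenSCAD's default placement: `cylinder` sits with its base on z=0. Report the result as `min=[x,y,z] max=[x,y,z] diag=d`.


A = translate([-12.7, 9.2, 14.4]) cylinder(h=15.4, r=12.5) → bbox [-25.2,-3.3,14.4] .. [-0.2,21.7,29.8]
B = cylinder(h=2.1, r=8.5) → bbox [-8.5,-8.5,0] .. [8.5,8.5,2.1]
lo = A.lo+B.lo = [-25.2-8.5, -3.3-8.5, 14.4+0] = [-33.700,-11.800,14.400]
hi = A.hi+B.hi = [-0.2+8.5, 21.7+8.5, 29.8+2.1] = [8.300,30.200,31.900]
diag = √(42²+42²+17.5²) = √3834.25 = 61.921

min=[-33.700,-11.800,14.400] max=[8.300,30.200,31.900] diag=61.921


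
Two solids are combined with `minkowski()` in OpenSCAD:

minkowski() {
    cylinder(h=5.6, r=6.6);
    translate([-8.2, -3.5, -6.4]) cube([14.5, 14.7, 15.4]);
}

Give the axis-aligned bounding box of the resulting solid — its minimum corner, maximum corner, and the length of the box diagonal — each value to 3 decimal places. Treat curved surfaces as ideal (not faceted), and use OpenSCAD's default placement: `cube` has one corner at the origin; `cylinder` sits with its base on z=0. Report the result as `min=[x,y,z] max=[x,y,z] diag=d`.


A = translate([-8.2, -3.5, -6.4]) cube([14.5, 14.7, 15.4]) → bbox [-8.2,-3.5,-6.4] .. [6.3,11.2,9]
B = cylinder(h=5.6, r=6.6) → bbox [-6.6,-6.6,0] .. [6.6,6.6,5.6]
lo = A.lo+B.lo = [-8.2-6.6, -3.5-6.6, -6.4+0] = [-14.800,-10.100,-6.400]
hi = A.hi+B.hi = [6.3+6.6, 11.2+6.6, 9+5.6] = [12.900,17.800,14.600]
diag = √(27.7²+27.9²+21²) = √1986.7 = 44.572

min=[-14.800,-10.100,-6.400] max=[12.900,17.800,14.600] diag=44.572


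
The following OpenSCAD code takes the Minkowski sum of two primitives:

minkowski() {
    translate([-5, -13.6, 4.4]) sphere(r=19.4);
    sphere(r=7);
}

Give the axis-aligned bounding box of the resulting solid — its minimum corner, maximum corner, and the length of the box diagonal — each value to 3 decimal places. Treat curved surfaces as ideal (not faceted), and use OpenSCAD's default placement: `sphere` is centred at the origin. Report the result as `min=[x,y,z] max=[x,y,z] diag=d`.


min=[-31.400,-40.000,-22.000] max=[21.400,12.800,30.800] diag=91.452

A = translate([-5, -13.6, 4.4]) sphere(r=19.4) → bbox [-24.4,-33,-15] .. [14.4,5.8,23.8]
B = sphere(r=7) → bbox [-7,-7,-7] .. [7,7,7]
lo = A.lo+B.lo = [-24.4-7, -33-7, -15-7] = [-31.400,-40.000,-22.000]
hi = A.hi+B.hi = [14.4+7, 5.8+7, 23.8+7] = [21.400,12.800,30.800]
diag = √(52.8²+52.8²+52.8²) = √8363.52 = 91.452


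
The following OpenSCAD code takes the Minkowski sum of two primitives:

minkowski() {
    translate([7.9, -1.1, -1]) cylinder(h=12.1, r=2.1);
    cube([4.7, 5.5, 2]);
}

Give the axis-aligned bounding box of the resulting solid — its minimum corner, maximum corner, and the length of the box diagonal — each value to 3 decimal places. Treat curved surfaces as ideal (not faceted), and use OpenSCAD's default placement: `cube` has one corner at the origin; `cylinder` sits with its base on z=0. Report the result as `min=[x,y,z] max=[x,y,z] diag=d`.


A = translate([7.9, -1.1, -1]) cylinder(h=12.1, r=2.1) → bbox [5.8,-3.2,-1] .. [10,1,11.1]
B = cube([4.7, 5.5, 2]) → bbox [0,0,0] .. [4.7,5.5,2]
lo = A.lo+B.lo = [5.8+0, -3.2+0, -1+0] = [5.800,-3.200,-1.000]
hi = A.hi+B.hi = [10+4.7, 1+5.5, 11.1+2] = [14.700,6.500,13.100]
diag = √(8.9²+9.7²+14.1²) = √372.11 = 19.290

min=[5.800,-3.200,-1.000] max=[14.700,6.500,13.100] diag=19.290


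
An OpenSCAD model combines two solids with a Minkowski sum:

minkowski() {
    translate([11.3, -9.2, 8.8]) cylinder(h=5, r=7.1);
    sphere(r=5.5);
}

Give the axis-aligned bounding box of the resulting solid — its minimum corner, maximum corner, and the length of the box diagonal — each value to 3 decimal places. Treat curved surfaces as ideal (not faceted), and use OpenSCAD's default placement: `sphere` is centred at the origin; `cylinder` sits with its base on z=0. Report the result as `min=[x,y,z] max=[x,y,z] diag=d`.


min=[-1.300,-21.800,3.300] max=[23.900,3.400,19.300] diag=39.065

A = translate([11.3, -9.2, 8.8]) cylinder(h=5, r=7.1) → bbox [4.2,-16.3,8.8] .. [18.4,-2.1,13.8]
B = sphere(r=5.5) → bbox [-5.5,-5.5,-5.5] .. [5.5,5.5,5.5]
lo = A.lo+B.lo = [4.2-5.5, -16.3-5.5, 8.8-5.5] = [-1.300,-21.800,3.300]
hi = A.hi+B.hi = [18.4+5.5, -2.1+5.5, 13.8+5.5] = [23.900,3.400,19.300]
diag = √(25.2²+25.2²+16²) = √1526.08 = 39.065


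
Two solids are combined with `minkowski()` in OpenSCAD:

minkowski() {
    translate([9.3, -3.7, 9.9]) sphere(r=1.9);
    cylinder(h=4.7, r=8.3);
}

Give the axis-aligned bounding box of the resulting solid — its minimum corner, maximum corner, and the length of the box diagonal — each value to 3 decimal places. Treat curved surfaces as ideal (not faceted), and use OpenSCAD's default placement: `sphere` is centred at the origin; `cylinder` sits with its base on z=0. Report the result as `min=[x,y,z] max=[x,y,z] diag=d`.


A = translate([9.3, -3.7, 9.9]) sphere(r=1.9) → bbox [7.4,-5.6,8] .. [11.2,-1.8,11.8]
B = cylinder(h=4.7, r=8.3) → bbox [-8.3,-8.3,0] .. [8.3,8.3,4.7]
lo = A.lo+B.lo = [7.4-8.3, -5.6-8.3, 8+0] = [-0.900,-13.900,8.000]
hi = A.hi+B.hi = [11.2+8.3, -1.8+8.3, 11.8+4.7] = [19.500,6.500,16.500]
diag = √(20.4²+20.4²+8.5²) = √904.57 = 30.076

min=[-0.900,-13.900,8.000] max=[19.500,6.500,16.500] diag=30.076


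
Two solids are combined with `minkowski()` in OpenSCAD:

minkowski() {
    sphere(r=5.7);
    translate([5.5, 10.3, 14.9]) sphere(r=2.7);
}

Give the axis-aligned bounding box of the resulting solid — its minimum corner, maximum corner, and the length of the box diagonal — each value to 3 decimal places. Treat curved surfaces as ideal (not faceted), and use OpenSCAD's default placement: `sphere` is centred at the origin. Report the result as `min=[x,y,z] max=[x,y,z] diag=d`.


A = translate([5.5, 10.3, 14.9]) sphere(r=2.7) → bbox [2.8,7.6,12.2] .. [8.2,13,17.6]
B = sphere(r=5.7) → bbox [-5.7,-5.7,-5.7] .. [5.7,5.7,5.7]
lo = A.lo+B.lo = [2.8-5.7, 7.6-5.7, 12.2-5.7] = [-2.900,1.900,6.500]
hi = A.hi+B.hi = [8.2+5.7, 13+5.7, 17.6+5.7] = [13.900,18.700,23.300]
diag = √(16.8²+16.8²+16.8²) = √846.72 = 29.098

min=[-2.900,1.900,6.500] max=[13.900,18.700,23.300] diag=29.098


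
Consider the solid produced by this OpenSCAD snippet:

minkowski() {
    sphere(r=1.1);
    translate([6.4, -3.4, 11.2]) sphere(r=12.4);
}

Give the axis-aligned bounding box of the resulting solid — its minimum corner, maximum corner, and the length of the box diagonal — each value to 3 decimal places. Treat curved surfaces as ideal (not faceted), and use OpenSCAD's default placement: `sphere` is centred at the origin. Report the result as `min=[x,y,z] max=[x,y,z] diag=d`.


min=[-7.100,-16.900,-2.300] max=[19.900,10.100,24.700] diag=46.765

A = translate([6.4, -3.4, 11.2]) sphere(r=12.4) → bbox [-6,-15.8,-1.2] .. [18.8,9,23.6]
B = sphere(r=1.1) → bbox [-1.1,-1.1,-1.1] .. [1.1,1.1,1.1]
lo = A.lo+B.lo = [-6-1.1, -15.8-1.1, -1.2-1.1] = [-7.100,-16.900,-2.300]
hi = A.hi+B.hi = [18.8+1.1, 9+1.1, 23.6+1.1] = [19.900,10.100,24.700]
diag = √(27²+27²+27²) = √2187 = 46.765


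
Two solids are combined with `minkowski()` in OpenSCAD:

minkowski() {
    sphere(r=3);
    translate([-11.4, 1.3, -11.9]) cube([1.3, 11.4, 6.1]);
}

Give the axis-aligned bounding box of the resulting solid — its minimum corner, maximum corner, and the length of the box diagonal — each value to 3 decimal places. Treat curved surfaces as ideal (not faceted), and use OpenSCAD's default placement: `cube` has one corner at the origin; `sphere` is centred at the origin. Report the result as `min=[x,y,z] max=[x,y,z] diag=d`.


min=[-14.400,-1.700,-14.900] max=[-7.100,15.700,-2.800] diag=22.416

A = translate([-11.4, 1.3, -11.9]) cube([1.3, 11.4, 6.1]) → bbox [-11.4,1.3,-11.9] .. [-10.1,12.7,-5.8]
B = sphere(r=3) → bbox [-3,-3,-3] .. [3,3,3]
lo = A.lo+B.lo = [-11.4-3, 1.3-3, -11.9-3] = [-14.400,-1.700,-14.900]
hi = A.hi+B.hi = [-10.1+3, 12.7+3, -5.8+3] = [-7.100,15.700,-2.800]
diag = √(7.3²+17.4²+12.1²) = √502.46 = 22.416


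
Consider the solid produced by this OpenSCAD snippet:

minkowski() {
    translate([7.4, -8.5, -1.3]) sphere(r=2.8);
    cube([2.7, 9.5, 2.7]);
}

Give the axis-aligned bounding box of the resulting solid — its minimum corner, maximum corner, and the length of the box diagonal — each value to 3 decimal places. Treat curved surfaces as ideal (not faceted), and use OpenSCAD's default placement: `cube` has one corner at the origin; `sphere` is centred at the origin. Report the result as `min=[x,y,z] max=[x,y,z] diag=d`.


min=[4.600,-11.300,-4.100] max=[12.900,3.800,4.200] diag=19.126

A = translate([7.4, -8.5, -1.3]) sphere(r=2.8) → bbox [4.6,-11.3,-4.1] .. [10.2,-5.7,1.5]
B = cube([2.7, 9.5, 2.7]) → bbox [0,0,0] .. [2.7,9.5,2.7]
lo = A.lo+B.lo = [4.6+0, -11.3+0, -4.1+0] = [4.600,-11.300,-4.100]
hi = A.hi+B.hi = [10.2+2.7, -5.7+9.5, 1.5+2.7] = [12.900,3.800,4.200]
diag = √(8.3²+15.1²+8.3²) = √365.79 = 19.126


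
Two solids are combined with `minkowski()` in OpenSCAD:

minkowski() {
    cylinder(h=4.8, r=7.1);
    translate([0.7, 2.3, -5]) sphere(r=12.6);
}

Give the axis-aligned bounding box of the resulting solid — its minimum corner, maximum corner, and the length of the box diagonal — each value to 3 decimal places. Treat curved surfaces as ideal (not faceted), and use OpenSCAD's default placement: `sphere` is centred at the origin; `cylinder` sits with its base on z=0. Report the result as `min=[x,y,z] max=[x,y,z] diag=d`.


min=[-19.000,-17.400,-17.600] max=[20.400,22.000,12.400] diag=63.283

A = translate([0.7, 2.3, -5]) sphere(r=12.6) → bbox [-11.9,-10.3,-17.6] .. [13.3,14.9,7.6]
B = cylinder(h=4.8, r=7.1) → bbox [-7.1,-7.1,0] .. [7.1,7.1,4.8]
lo = A.lo+B.lo = [-11.9-7.1, -10.3-7.1, -17.6+0] = [-19.000,-17.400,-17.600]
hi = A.hi+B.hi = [13.3+7.1, 14.9+7.1, 7.6+4.8] = [20.400,22.000,12.400]
diag = √(39.4²+39.4²+30²) = √4004.72 = 63.283


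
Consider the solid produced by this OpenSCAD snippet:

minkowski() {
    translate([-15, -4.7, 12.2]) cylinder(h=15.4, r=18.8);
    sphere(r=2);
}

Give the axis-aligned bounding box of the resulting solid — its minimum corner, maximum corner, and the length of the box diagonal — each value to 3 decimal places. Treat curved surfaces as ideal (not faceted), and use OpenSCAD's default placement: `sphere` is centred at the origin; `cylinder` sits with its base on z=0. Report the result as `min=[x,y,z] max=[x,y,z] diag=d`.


min=[-35.800,-25.500,10.200] max=[5.800,16.100,29.600] diag=61.947

A = translate([-15, -4.7, 12.2]) cylinder(h=15.4, r=18.8) → bbox [-33.8,-23.5,12.2] .. [3.8,14.1,27.6]
B = sphere(r=2) → bbox [-2,-2,-2] .. [2,2,2]
lo = A.lo+B.lo = [-33.8-2, -23.5-2, 12.2-2] = [-35.800,-25.500,10.200]
hi = A.hi+B.hi = [3.8+2, 14.1+2, 27.6+2] = [5.800,16.100,29.600]
diag = √(41.6²+41.6²+19.4²) = √3837.48 = 61.947
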